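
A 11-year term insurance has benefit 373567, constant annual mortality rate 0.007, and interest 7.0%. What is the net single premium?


NSP = benefit * sum_{k=0}^{n-1} k_p_x * q * v^(k+1)
With constant q=0.007, v=0.934579
Sum = 0.05093
NSP = 373567 * 0.05093
= 19025.9537


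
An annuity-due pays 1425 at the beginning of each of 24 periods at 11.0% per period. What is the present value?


PV_due = PMT * (1-(1+i)^(-n))/i * (1+i)
PV_immediate = 11896.0946
PV_due = 11896.0946 * 1.11
= 13204.665


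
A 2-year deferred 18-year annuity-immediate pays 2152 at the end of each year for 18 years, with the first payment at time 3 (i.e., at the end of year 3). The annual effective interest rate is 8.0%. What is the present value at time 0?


PV at time 2 of the 18-year annuity-immediate:
a_n = 2152 * (1-(1+0.08)^(-18))/0.08 = 20168.3011
Discount back 2 years to time 0:
PV = 20168.3011 * (1+0.08)^(-2)
= 20168.3011 * 0.857339
= 17291.0675


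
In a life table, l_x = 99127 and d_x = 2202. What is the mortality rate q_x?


q_x = d_x / l_x
= 2202 / 99127
= 0.0222


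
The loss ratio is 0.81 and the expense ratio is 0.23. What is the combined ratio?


Combined ratio = loss ratio + expense ratio
= 0.81 + 0.23
= 1.04


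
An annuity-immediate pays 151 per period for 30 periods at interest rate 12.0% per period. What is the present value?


PV = PMT * (1 - (1+i)^(-n)) / i
= 151 * (1 - (1+0.12)^(-30)) / 0.12
= 151 * (1 - 0.033378) / 0.12
= 151 * 8.055184
= 1216.3328


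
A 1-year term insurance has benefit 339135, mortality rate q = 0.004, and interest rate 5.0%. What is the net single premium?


NSP = benefit * q * v
v = 1/(1+i) = 0.952381
NSP = 339135 * 0.004 * 0.952381
= 1291.9429


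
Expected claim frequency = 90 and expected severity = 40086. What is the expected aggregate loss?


E[S] = E[N] * E[X]
= 90 * 40086
= 3.6077e+06


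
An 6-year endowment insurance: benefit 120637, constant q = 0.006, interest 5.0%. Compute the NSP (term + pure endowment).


Term component = 3622.3234
Pure endowment = 6_p_x * v^6 * benefit = 0.964536 * 0.746215 * 120637 = 86828.6484
NSP = 90450.9718


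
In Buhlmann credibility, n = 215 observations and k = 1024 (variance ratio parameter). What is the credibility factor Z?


Z = n / (n + k)
= 215 / (215 + 1024)
= 215 / 1239
= 0.1735


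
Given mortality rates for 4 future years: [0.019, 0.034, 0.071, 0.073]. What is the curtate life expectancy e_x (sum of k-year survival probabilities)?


e_x = sum_{k=1}^{n} k_p_x
k_p_x values:
  1_p_x = 0.981
  2_p_x = 0.947646
  3_p_x = 0.880363
  4_p_x = 0.816097
e_x = 3.6251


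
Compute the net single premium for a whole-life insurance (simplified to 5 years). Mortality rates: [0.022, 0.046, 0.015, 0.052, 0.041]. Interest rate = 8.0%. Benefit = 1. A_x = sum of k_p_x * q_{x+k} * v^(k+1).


v = 0.925926
Year 0: k_p_x=1.0, q=0.022, term=0.02037
Year 1: k_p_x=0.978, q=0.046, term=0.03857
Year 2: k_p_x=0.933012, q=0.015, term=0.01111
Year 3: k_p_x=0.919017, q=0.052, term=0.035126
Year 4: k_p_x=0.871228, q=0.041, term=0.024311
A_x = 0.1295


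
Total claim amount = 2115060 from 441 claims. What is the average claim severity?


severity = total / number
= 2115060 / 441
= 4796.0544


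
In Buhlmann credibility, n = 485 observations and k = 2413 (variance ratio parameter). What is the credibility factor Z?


Z = n / (n + k)
= 485 / (485 + 2413)
= 485 / 2898
= 0.1674


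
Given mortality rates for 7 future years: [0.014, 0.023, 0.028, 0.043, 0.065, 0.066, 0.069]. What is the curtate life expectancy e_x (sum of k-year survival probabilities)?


e_x = sum_{k=1}^{n} k_p_x
k_p_x values:
  1_p_x = 0.986
  2_p_x = 0.963322
  3_p_x = 0.936349
  4_p_x = 0.896086
  5_p_x = 0.83784
  6_p_x = 0.782543
  7_p_x = 0.728547
e_x = 6.1307


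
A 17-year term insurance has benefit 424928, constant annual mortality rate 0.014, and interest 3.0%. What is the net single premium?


NSP = benefit * sum_{k=0}^{n-1} k_p_x * q * v^(k+1)
With constant q=0.014, v=0.970874
Sum = 0.166704
NSP = 424928 * 0.166704
= 70837.0414


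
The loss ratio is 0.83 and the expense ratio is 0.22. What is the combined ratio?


Combined ratio = loss ratio + expense ratio
= 0.83 + 0.22
= 1.05


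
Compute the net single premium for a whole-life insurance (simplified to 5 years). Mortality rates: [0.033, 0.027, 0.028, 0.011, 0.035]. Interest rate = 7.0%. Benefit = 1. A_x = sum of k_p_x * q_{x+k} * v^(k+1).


v = 0.934579
Year 0: k_p_x=1.0, q=0.033, term=0.030841
Year 1: k_p_x=0.967, q=0.027, term=0.022805
Year 2: k_p_x=0.940891, q=0.028, term=0.021505
Year 3: k_p_x=0.914546, q=0.011, term=0.007675
Year 4: k_p_x=0.904486, q=0.035, term=0.022571
A_x = 0.1054


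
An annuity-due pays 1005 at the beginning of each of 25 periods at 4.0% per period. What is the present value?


PV_due = PMT * (1-(1+i)^(-n))/i * (1+i)
PV_immediate = 15700.1903
PV_due = 15700.1903 * 1.04
= 16328.198


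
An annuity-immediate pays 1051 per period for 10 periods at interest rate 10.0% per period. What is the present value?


PV = PMT * (1 - (1+i)^(-n)) / i
= 1051 * (1 - (1+0.1)^(-10)) / 0.1
= 1051 * (1 - 0.385543) / 0.1
= 1051 * 6.144567
= 6457.94


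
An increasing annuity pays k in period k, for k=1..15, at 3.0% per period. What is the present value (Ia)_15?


(Ia)_n = sum_{k=1}^{n} k * v^k, v = 1/(1+i)
v = 0.970874
Sum computed term by term:
(Ia)_15 = 88.9381


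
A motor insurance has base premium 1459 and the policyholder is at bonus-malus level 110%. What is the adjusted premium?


adjusted = base * BM_level / 100
= 1459 * 110 / 100
= 1459 * 1.1
= 1604.9


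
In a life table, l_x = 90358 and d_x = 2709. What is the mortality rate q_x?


q_x = d_x / l_x
= 2709 / 90358
= 0.03


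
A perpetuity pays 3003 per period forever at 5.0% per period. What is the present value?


PV = PMT / i
= 3003 / 0.05
= 60060.0


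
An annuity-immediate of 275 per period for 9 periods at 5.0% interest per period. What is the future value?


FV = PMT * ((1+i)^n - 1) / i
= 275 * ((1.05)^9 - 1) / 0.05
= 275 * (1.551328 - 1) / 0.05
= 3032.3052


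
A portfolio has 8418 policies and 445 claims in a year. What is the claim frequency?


frequency = claims / policies
= 445 / 8418
= 0.0529


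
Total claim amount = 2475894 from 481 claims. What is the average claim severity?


severity = total / number
= 2475894 / 481
= 5147.3888


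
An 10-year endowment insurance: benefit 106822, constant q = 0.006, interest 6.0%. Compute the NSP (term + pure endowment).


Term component = 4605.1803
Pure endowment = 10_p_x * v^10 * benefit = 0.941594 * 0.558395 * 106822 = 56165.0172
NSP = 60770.1975


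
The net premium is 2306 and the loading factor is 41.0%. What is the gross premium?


Gross = net * (1 + loading)
= 2306 * (1 + 0.41)
= 2306 * 1.41
= 3251.46


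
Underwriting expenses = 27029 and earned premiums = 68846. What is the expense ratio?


Expense ratio = expenses / premiums
= 27029 / 68846
= 0.3926


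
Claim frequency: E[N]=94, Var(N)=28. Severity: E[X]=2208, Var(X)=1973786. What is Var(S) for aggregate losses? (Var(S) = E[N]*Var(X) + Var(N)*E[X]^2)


Var(S) = E[N]*Var(X) + Var(N)*E[X]^2
= 94*1973786 + 28*2208^2
= 185535884 + 136507392
= 3.2204e+08


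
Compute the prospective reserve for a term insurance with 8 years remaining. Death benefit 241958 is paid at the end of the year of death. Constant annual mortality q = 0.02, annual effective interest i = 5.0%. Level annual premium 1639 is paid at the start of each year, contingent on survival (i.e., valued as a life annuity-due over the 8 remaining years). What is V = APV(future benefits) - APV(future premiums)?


v = 1/(1+i) = 0.952381
APV(future benefits) per unit = sum_{k=0}^{7} k_p_x * q * v^(k+1) = 0.121191
APV(future benefits) = 241958 * 0.121191 = 29323.2425
Life annuity-due factor ä_{x:8} = sum_{k=0}^{7} k_p_x * v^k = 6.362551
APV(future premiums) = 1639 * 6.362551 = 10428.2219
V = 29323.2425 - 10428.2219
= 18895.0206


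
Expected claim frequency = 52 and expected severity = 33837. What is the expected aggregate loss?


E[S] = E[N] * E[X]
= 52 * 33837
= 1.7595e+06


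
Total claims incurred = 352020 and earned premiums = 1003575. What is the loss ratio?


Loss ratio = claims / premiums
= 352020 / 1003575
= 0.3508


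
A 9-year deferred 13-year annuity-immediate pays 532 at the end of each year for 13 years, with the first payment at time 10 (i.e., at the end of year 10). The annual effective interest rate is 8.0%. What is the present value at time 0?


PV at time 9 of the 13-year annuity-immediate:
a_n = 532 * (1-(1+0.08)^(-13))/0.08 = 4204.8088
Discount back 9 years to time 0:
PV = 4204.8088 * (1+0.08)^(-9)
= 4204.8088 * 0.500249
= 2103.4513


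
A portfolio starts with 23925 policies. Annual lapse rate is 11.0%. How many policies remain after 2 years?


remaining = initial * (1 - lapse)^years
= 23925 * (1 - 0.11)^2
= 23925 * 0.7921
= 18950.9925


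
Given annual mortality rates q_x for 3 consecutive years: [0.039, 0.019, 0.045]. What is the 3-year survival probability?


p_k = 1 - q_k for each year
Survival = product of (1 - q_k)
= 0.961 * 0.981 * 0.955
= 0.9003


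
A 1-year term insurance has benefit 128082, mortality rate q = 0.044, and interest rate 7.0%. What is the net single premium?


NSP = benefit * q * v
v = 1/(1+i) = 0.934579
NSP = 128082 * 0.044 * 0.934579
= 5266.9234


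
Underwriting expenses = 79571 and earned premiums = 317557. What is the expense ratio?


Expense ratio = expenses / premiums
= 79571 / 317557
= 0.2506


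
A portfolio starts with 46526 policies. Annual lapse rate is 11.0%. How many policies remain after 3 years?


remaining = initial * (1 - lapse)^years
= 46526 * (1 - 0.11)^3
= 46526 * 0.704969
= 32799.3877


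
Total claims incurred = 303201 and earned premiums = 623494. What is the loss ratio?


Loss ratio = claims / premiums
= 303201 / 623494
= 0.4863


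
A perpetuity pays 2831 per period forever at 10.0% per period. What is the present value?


PV = PMT / i
= 2831 / 0.1
= 28310.0


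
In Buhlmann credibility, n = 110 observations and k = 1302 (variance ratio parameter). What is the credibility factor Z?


Z = n / (n + k)
= 110 / (110 + 1302)
= 110 / 1412
= 0.0779


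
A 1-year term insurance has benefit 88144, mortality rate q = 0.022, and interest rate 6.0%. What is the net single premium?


NSP = benefit * q * v
v = 1/(1+i) = 0.943396
NSP = 88144 * 0.022 * 0.943396
= 1829.4038


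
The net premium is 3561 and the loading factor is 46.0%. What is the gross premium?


Gross = net * (1 + loading)
= 3561 * (1 + 0.46)
= 3561 * 1.46
= 5199.06


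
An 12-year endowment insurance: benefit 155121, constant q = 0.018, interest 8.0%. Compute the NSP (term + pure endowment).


Term component = 19393.112
Pure endowment = 12_p_x * v^12 * benefit = 0.804151 * 0.397114 * 155121 = 49536.2793
NSP = 68929.3913


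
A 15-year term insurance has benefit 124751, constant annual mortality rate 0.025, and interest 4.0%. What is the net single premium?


NSP = benefit * sum_{k=0}^{n-1} k_p_x * q * v^(k+1)
With constant q=0.025, v=0.961538
Sum = 0.238534
NSP = 124751 * 0.238534
= 29757.3164


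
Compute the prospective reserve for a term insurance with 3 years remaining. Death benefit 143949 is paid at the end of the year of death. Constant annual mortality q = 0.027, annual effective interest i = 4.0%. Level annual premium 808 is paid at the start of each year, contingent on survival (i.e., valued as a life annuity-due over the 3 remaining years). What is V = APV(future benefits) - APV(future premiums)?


v = 1/(1+i) = 0.961538
APV(future benefits) per unit = sum_{k=0}^{2} k_p_x * q * v^(k+1) = 0.072975
APV(future benefits) = 143949 * 0.072975 = 10504.6492
Life annuity-due factor ä_{x:3} = sum_{k=0}^{2} k_p_x * v^k = 2.810881
APV(future premiums) = 808 * 2.810881 = 2271.1919
V = 10504.6492 - 2271.1919
= 8233.4572


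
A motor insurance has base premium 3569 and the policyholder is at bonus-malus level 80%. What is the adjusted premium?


adjusted = base * BM_level / 100
= 3569 * 80 / 100
= 3569 * 0.8
= 2855.2


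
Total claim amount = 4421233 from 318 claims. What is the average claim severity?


severity = total / number
= 4421233 / 318
= 13903.2484


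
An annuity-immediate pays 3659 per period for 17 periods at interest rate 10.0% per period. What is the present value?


PV = PMT * (1 - (1+i)^(-n)) / i
= 3659 * (1 - (1+0.1)^(-17)) / 0.1
= 3659 * (1 - 0.197845) / 0.1
= 3659 * 8.021553
= 29350.8636


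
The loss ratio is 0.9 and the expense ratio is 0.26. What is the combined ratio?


Combined ratio = loss ratio + expense ratio
= 0.9 + 0.26
= 1.16


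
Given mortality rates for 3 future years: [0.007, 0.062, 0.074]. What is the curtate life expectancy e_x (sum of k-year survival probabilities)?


e_x = sum_{k=1}^{n} k_p_x
k_p_x values:
  1_p_x = 0.993
  2_p_x = 0.931434
  3_p_x = 0.862508
e_x = 2.7869


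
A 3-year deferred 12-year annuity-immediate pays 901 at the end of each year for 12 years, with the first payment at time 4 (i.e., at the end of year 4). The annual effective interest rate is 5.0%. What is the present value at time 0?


PV at time 3 of the 12-year annuity-immediate:
a_n = 901 * (1-(1+0.05)^(-12))/0.05 = 7985.7897
Discount back 3 years to time 0:
PV = 7985.7897 * (1+0.05)^(-3)
= 7985.7897 * 0.863838
= 6898.4254


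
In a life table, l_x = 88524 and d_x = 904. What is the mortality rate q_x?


q_x = d_x / l_x
= 904 / 88524
= 0.0102


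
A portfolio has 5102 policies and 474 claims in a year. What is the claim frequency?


frequency = claims / policies
= 474 / 5102
= 0.0929


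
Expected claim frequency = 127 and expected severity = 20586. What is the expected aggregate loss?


E[S] = E[N] * E[X]
= 127 * 20586
= 2.6144e+06


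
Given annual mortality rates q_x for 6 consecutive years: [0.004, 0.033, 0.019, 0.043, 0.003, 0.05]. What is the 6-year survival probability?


p_k = 1 - q_k for each year
Survival = product of (1 - q_k)
= 0.996 * 0.967 * 0.981 * 0.957 * 0.997 * 0.95
= 0.8564


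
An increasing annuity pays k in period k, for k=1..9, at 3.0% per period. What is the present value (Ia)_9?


(Ia)_n = sum_{k=1}^{n} k * v^k, v = 1/(1+i)
v = 0.970874
Sum computed term by term:
(Ia)_9 = 37.3981


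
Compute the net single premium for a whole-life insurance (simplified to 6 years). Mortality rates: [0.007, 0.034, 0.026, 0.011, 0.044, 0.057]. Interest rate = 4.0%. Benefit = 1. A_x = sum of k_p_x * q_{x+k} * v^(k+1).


v = 0.961538
Year 0: k_p_x=1.0, q=0.007, term=0.006731
Year 1: k_p_x=0.993, q=0.034, term=0.031215
Year 2: k_p_x=0.959238, q=0.026, term=0.022172
Year 3: k_p_x=0.934298, q=0.011, term=0.008785
Year 4: k_p_x=0.924021, q=0.044, term=0.033417
Year 5: k_p_x=0.883364, q=0.057, term=0.039794
A_x = 0.1421


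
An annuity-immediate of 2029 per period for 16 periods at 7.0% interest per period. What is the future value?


FV = PMT * ((1+i)^n - 1) / i
= 2029 * ((1.07)^16 - 1) / 0.07
= 2029 * (2.952164 - 1) / 0.07
= 56584.8607


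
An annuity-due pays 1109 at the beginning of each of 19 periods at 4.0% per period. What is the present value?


PV_due = PMT * (1-(1+i)^(-n))/i * (1+i)
PV_immediate = 14565.5388
PV_due = 14565.5388 * 1.04
= 15148.1603


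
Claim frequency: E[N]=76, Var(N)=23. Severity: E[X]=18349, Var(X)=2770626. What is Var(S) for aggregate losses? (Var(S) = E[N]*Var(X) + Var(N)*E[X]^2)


Var(S) = E[N]*Var(X) + Var(N)*E[X]^2
= 76*2770626 + 23*18349^2
= 210567576 + 7743773423
= 7.9543e+09


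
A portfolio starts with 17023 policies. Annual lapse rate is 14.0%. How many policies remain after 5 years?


remaining = initial * (1 - lapse)^years
= 17023 * (1 - 0.14)^5
= 17023 * 0.470427
= 8008.0791


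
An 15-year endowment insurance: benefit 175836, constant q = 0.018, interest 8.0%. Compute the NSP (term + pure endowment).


Term component = 24543.4006
Pure endowment = 15_p_x * v^15 * benefit = 0.761504 * 0.315242 * 175836 = 42210.8191
NSP = 66754.2197


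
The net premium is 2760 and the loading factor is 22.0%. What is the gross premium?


Gross = net * (1 + loading)
= 2760 * (1 + 0.22)
= 2760 * 1.22
= 3367.2


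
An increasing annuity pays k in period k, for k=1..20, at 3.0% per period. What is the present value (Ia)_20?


(Ia)_n = sum_{k=1}^{n} k * v^k, v = 1/(1+i)
v = 0.970874
Sum computed term by term:
(Ia)_20 = 141.6761


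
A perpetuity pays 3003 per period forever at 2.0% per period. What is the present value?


PV = PMT / i
= 3003 / 0.02
= 150150.0


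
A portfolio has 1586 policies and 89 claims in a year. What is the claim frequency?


frequency = claims / policies
= 89 / 1586
= 0.0561


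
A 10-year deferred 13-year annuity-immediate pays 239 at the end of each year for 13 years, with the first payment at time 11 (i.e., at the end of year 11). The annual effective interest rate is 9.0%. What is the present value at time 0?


PV at time 10 of the 13-year annuity-immediate:
a_n = 239 * (1-(1+0.09)^(-13))/0.09 = 1789.37
Discount back 10 years to time 0:
PV = 1789.37 * (1+0.09)^(-10)
= 1789.37 * 0.422411
= 755.8492


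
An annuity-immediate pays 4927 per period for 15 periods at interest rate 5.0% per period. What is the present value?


PV = PMT * (1 - (1+i)^(-n)) / i
= 4927 * (1 - (1+0.05)^(-15)) / 0.05
= 4927 * (1 - 0.481017) / 0.05
= 4927 * 10.379658
= 51140.5752


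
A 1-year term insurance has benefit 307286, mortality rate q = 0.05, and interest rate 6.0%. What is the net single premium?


NSP = benefit * q * v
v = 1/(1+i) = 0.943396
NSP = 307286 * 0.05 * 0.943396
= 14494.6226


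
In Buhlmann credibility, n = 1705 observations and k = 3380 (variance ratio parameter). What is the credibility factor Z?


Z = n / (n + k)
= 1705 / (1705 + 3380)
= 1705 / 5085
= 0.3353


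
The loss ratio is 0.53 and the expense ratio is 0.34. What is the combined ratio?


Combined ratio = loss ratio + expense ratio
= 0.53 + 0.34
= 0.87


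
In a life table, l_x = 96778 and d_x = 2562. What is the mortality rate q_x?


q_x = d_x / l_x
= 2562 / 96778
= 0.0265


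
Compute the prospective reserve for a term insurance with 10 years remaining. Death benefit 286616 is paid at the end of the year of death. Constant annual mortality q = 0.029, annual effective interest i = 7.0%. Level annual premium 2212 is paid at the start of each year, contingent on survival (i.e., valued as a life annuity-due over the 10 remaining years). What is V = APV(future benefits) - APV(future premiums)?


v = 1/(1+i) = 0.934579
APV(future benefits) per unit = sum_{k=0}^{9} k_p_x * q * v^(k+1) = 0.181982
APV(future benefits) = 286616 * 0.181982 = 52158.9078
Life annuity-due factor ä_{x:10} = sum_{k=0}^{9} k_p_x * v^k = 6.714502
APV(future premiums) = 2212 * 6.714502 = 14852.4795
V = 52158.9078 - 14852.4795
= 37306.4284


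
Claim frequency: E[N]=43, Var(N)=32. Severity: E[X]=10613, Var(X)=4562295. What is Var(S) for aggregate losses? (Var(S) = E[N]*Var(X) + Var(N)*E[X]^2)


Var(S) = E[N]*Var(X) + Var(N)*E[X]^2
= 43*4562295 + 32*10613^2
= 196178685 + 3604344608
= 3.8005e+09


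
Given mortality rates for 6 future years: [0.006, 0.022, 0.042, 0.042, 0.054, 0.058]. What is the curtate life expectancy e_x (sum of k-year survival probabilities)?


e_x = sum_{k=1}^{n} k_p_x
k_p_x values:
  1_p_x = 0.994
  2_p_x = 0.972132
  3_p_x = 0.931302
  4_p_x = 0.892188
  5_p_x = 0.84401
  6_p_x = 0.795057
e_x = 5.4287


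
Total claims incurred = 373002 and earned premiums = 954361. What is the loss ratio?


Loss ratio = claims / premiums
= 373002 / 954361
= 0.3908


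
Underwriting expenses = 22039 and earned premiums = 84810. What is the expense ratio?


Expense ratio = expenses / premiums
= 22039 / 84810
= 0.2599


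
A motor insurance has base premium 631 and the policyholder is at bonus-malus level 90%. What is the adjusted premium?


adjusted = base * BM_level / 100
= 631 * 90 / 100
= 631 * 0.9
= 567.9


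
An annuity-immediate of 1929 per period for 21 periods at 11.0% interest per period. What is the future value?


FV = PMT * ((1+i)^n - 1) / i
= 1929 * ((1.11)^21 - 1) / 0.11
= 1929 * (8.949166 - 1) / 0.11
= 139399.4622


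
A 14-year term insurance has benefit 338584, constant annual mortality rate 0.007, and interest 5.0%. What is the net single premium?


NSP = benefit * sum_{k=0}^{n-1} k_p_x * q * v^(k+1)
With constant q=0.007, v=0.952381
Sum = 0.066591
NSP = 338584 * 0.066591
= 22546.5419


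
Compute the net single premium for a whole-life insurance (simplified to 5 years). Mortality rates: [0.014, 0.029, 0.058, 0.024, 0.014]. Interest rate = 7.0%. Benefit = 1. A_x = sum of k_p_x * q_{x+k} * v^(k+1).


v = 0.934579
Year 0: k_p_x=1.0, q=0.014, term=0.013084
Year 1: k_p_x=0.986, q=0.029, term=0.024975
Year 2: k_p_x=0.957406, q=0.058, term=0.045329
Year 3: k_p_x=0.901876, q=0.024, term=0.016513
Year 4: k_p_x=0.880231, q=0.014, term=0.008786
A_x = 0.1087


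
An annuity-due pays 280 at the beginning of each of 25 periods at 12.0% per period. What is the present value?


PV_due = PMT * (1-(1+i)^(-n))/i * (1+i)
PV_immediate = 2196.079
PV_due = 2196.079 * 1.12
= 2459.6084


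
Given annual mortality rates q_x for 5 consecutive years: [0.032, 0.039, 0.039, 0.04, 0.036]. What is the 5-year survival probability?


p_k = 1 - q_k for each year
Survival = product of (1 - q_k)
= 0.968 * 0.961 * 0.961 * 0.96 * 0.964
= 0.8273


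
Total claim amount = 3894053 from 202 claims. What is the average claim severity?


severity = total / number
= 3894053 / 202
= 19277.4901


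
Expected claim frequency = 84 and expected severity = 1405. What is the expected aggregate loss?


E[S] = E[N] * E[X]
= 84 * 1405
= 118020


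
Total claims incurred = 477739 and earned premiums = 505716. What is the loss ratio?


Loss ratio = claims / premiums
= 477739 / 505716
= 0.9447


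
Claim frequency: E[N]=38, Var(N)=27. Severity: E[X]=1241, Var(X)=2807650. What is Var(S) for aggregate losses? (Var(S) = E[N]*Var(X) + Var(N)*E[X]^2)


Var(S) = E[N]*Var(X) + Var(N)*E[X]^2
= 38*2807650 + 27*1241^2
= 106690700 + 41582187
= 1.4827e+08


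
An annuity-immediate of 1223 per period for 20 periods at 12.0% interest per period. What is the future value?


FV = PMT * ((1+i)^n - 1) / i
= 1223 * ((1.12)^20 - 1) / 0.12
= 1223 * (9.646293 - 1) / 0.12
= 88120.1371


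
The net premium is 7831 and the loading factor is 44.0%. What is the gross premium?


Gross = net * (1 + loading)
= 7831 * (1 + 0.44)
= 7831 * 1.44
= 11276.64


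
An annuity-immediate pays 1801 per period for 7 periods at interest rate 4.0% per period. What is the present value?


PV = PMT * (1 - (1+i)^(-n)) / i
= 1801 * (1 - (1+0.04)^(-7)) / 0.04
= 1801 * (1 - 0.759918) / 0.04
= 1801 * 6.002055
= 10809.7005


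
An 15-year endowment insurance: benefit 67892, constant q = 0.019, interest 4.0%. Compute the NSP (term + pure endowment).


Term component = 12759.044
Pure endowment = 15_p_x * v^15 * benefit = 0.749955 * 0.555265 * 67892 = 28271.8107
NSP = 41030.8547


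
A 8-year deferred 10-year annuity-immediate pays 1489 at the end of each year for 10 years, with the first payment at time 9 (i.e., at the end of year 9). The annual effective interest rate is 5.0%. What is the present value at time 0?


PV at time 8 of the 10-year annuity-immediate:
a_n = 1489 * (1-(1+0.05)^(-10))/0.05 = 11497.6633
Discount back 8 years to time 0:
PV = 11497.6633 * (1+0.05)^(-8)
= 11497.6633 * 0.676839
= 7782.0711


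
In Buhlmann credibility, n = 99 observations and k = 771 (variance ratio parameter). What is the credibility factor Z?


Z = n / (n + k)
= 99 / (99 + 771)
= 99 / 870
= 0.1138


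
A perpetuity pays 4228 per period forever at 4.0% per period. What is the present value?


PV = PMT / i
= 4228 / 0.04
= 105700.0


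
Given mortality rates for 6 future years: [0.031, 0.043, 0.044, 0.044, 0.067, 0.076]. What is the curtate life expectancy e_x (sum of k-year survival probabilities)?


e_x = sum_{k=1}^{n} k_p_x
k_p_x values:
  1_p_x = 0.969
  2_p_x = 0.927333
  3_p_x = 0.88653
  4_p_x = 0.847523
  5_p_x = 0.790739
  6_p_x = 0.730643
e_x = 5.1518


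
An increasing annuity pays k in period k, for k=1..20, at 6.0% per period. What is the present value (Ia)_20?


(Ia)_n = sum_{k=1}^{n} k * v^k, v = 1/(1+i)
v = 0.943396
Sum computed term by term:
(Ia)_20 = 98.7004


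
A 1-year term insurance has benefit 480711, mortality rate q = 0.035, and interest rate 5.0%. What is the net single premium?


NSP = benefit * q * v
v = 1/(1+i) = 0.952381
NSP = 480711 * 0.035 * 0.952381
= 16023.7


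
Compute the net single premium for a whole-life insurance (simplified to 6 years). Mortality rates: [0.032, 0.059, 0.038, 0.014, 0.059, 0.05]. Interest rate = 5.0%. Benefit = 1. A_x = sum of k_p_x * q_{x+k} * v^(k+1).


v = 0.952381
Year 0: k_p_x=1.0, q=0.032, term=0.030476
Year 1: k_p_x=0.968, q=0.059, term=0.051802
Year 2: k_p_x=0.910888, q=0.038, term=0.029901
Year 3: k_p_x=0.876274, q=0.014, term=0.010093
Year 4: k_p_x=0.864006, q=0.059, term=0.039941
Year 5: k_p_x=0.81303, q=0.05, term=0.030335
A_x = 0.1925


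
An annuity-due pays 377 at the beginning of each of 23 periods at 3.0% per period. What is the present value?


PV_due = PMT * (1-(1+i)^(-n))/i * (1+i)
PV_immediate = 6199.2404
PV_due = 6199.2404 * 1.03
= 6385.2176


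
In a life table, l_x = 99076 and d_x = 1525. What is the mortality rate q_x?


q_x = d_x / l_x
= 1525 / 99076
= 0.0154


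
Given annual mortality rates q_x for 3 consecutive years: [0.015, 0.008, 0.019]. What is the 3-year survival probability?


p_k = 1 - q_k for each year
Survival = product of (1 - q_k)
= 0.985 * 0.992 * 0.981
= 0.9586


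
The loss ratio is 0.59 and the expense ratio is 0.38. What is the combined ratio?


Combined ratio = loss ratio + expense ratio
= 0.59 + 0.38
= 0.97


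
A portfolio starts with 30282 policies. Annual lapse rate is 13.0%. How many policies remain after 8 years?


remaining = initial * (1 - lapse)^years
= 30282 * (1 - 0.13)^8
= 30282 * 0.328212
= 9938.9058


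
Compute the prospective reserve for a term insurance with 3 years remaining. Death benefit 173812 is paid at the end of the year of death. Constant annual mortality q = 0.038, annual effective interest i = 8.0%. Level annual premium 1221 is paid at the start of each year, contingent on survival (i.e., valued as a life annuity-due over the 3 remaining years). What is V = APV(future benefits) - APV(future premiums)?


v = 1/(1+i) = 0.925926
APV(future benefits) per unit = sum_{k=0}^{2} k_p_x * q * v^(k+1) = 0.094443
APV(future benefits) = 173812 * 0.094443 = 16415.2676
Life annuity-due factor ä_{x:3} = sum_{k=0}^{2} k_p_x * v^k = 2.68416
APV(future premiums) = 1221 * 2.68416 = 3277.3591
V = 16415.2676 - 3277.3591
= 13137.9085


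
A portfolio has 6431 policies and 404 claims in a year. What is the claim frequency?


frequency = claims / policies
= 404 / 6431
= 0.0628


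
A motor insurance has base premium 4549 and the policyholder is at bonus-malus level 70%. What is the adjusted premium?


adjusted = base * BM_level / 100
= 4549 * 70 / 100
= 4549 * 0.7
= 3184.3


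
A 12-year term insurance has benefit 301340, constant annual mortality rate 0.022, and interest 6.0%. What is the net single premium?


NSP = benefit * sum_{k=0}^{n-1} k_p_x * q * v^(k+1)
With constant q=0.022, v=0.943396
Sum = 0.166198
NSP = 301340 * 0.166198
= 50081.9935


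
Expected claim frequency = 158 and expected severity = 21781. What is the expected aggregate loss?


E[S] = E[N] * E[X]
= 158 * 21781
= 3.4414e+06


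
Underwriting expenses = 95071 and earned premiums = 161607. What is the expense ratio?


Expense ratio = expenses / premiums
= 95071 / 161607
= 0.5883


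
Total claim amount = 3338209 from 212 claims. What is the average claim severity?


severity = total / number
= 3338209 / 212
= 15746.2689


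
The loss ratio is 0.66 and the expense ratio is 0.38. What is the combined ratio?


Combined ratio = loss ratio + expense ratio
= 0.66 + 0.38
= 1.04


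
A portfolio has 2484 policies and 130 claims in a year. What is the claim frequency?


frequency = claims / policies
= 130 / 2484
= 0.0523


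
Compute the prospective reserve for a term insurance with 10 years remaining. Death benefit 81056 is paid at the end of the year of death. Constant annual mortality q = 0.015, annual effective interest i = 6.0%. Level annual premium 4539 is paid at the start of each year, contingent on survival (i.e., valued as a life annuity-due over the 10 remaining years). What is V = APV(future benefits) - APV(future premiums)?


v = 1/(1+i) = 0.943396
APV(future benefits) per unit = sum_{k=0}^{9} k_p_x * q * v^(k+1) = 0.103986
APV(future benefits) = 81056 * 0.103986 = 8428.7056
Life annuity-due factor ä_{x:10} = sum_{k=0}^{9} k_p_x * v^k = 7.348358
APV(future premiums) = 4539 * 7.348358 = 33354.1983
V = 8428.7056 - 33354.1983
= -24925.4927


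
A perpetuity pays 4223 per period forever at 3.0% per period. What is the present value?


PV = PMT / i
= 4223 / 0.03
= 140766.6667


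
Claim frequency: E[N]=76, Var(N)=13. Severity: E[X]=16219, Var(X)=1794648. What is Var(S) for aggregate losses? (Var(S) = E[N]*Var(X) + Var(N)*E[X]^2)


Var(S) = E[N]*Var(X) + Var(N)*E[X]^2
= 76*1794648 + 13*16219^2
= 136393248 + 3419727493
= 3.5561e+09


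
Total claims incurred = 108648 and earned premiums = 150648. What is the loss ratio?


Loss ratio = claims / premiums
= 108648 / 150648
= 0.7212


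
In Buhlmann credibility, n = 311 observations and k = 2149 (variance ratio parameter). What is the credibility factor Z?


Z = n / (n + k)
= 311 / (311 + 2149)
= 311 / 2460
= 0.1264


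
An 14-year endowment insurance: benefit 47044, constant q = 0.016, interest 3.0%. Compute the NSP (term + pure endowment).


Term component = 7731.8222
Pure endowment = 14_p_x * v^14 * benefit = 0.797869 * 0.661118 * 47044 = 24815.0111
NSP = 32546.8333


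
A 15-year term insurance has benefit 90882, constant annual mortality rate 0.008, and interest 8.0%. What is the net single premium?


NSP = benefit * sum_{k=0}^{n-1} k_p_x * q * v^(k+1)
With constant q=0.008, v=0.925926
Sum = 0.065504
NSP = 90882 * 0.065504
= 5953.1063


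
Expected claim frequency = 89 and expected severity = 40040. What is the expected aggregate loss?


E[S] = E[N] * E[X]
= 89 * 40040
= 3.5636e+06


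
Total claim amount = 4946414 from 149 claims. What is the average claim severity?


severity = total / number
= 4946414 / 149
= 33197.4094


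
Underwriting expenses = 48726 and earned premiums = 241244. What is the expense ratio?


Expense ratio = expenses / premiums
= 48726 / 241244
= 0.202


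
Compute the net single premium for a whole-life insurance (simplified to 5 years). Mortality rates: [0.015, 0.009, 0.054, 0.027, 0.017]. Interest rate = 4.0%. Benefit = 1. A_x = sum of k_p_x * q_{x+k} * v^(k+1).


v = 0.961538
Year 0: k_p_x=1.0, q=0.015, term=0.014423
Year 1: k_p_x=0.985, q=0.009, term=0.008196
Year 2: k_p_x=0.976135, q=0.054, term=0.04686
Year 3: k_p_x=0.923424, q=0.027, term=0.021312
Year 4: k_p_x=0.898491, q=0.017, term=0.012554
A_x = 0.1033


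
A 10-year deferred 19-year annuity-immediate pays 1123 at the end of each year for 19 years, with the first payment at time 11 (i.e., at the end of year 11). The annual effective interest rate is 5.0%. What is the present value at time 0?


PV at time 10 of the 19-year annuity-immediate:
a_n = 1123 * (1-(1+0.05)^(-19))/0.05 = 13571.8153
Discount back 10 years to time 0:
PV = 13571.8153 * (1+0.05)^(-10)
= 13571.8153 * 0.613913
= 8331.9173


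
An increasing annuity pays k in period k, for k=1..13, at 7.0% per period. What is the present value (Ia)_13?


(Ia)_n = sum_{k=1}^{n} k * v^k, v = 1/(1+i)
v = 0.934579
Sum computed term by term:
(Ia)_13 = 50.6878


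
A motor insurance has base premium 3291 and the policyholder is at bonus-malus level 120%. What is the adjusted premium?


adjusted = base * BM_level / 100
= 3291 * 120 / 100
= 3291 * 1.2
= 3949.2


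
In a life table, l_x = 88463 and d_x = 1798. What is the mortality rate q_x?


q_x = d_x / l_x
= 1798 / 88463
= 0.0203


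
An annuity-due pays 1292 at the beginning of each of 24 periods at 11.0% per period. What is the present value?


PV_due = PMT * (1-(1+i)^(-n))/i * (1+i)
PV_immediate = 10785.7925
PV_due = 10785.7925 * 1.11
= 11972.2296


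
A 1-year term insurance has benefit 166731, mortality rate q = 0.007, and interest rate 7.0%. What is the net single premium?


NSP = benefit * q * v
v = 1/(1+i) = 0.934579
NSP = 166731 * 0.007 * 0.934579
= 1090.7636


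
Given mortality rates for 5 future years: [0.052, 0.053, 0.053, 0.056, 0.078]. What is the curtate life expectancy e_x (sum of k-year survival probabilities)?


e_x = sum_{k=1}^{n} k_p_x
k_p_x values:
  1_p_x = 0.948
  2_p_x = 0.897756
  3_p_x = 0.850175
  4_p_x = 0.802565
  5_p_x = 0.739965
e_x = 4.2385


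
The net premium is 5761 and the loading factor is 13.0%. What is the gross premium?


Gross = net * (1 + loading)
= 5761 * (1 + 0.13)
= 5761 * 1.13
= 6509.93


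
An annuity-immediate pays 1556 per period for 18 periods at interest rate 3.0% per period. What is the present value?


PV = PMT * (1 - (1+i)^(-n)) / i
= 1556 * (1 - (1+0.03)^(-18)) / 0.03
= 1556 * (1 - 0.587395) / 0.03
= 1556 * 13.753513
= 21400.4664


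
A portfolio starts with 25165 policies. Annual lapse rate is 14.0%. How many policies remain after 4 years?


remaining = initial * (1 - lapse)^years
= 25165 * (1 - 0.14)^4
= 25165 * 0.547008
= 13765.4603


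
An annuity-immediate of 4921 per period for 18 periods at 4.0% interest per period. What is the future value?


FV = PMT * ((1+i)^n - 1) / i
= 4921 * ((1.04)^18 - 1) / 0.04
= 4921 * (2.025817 - 1) / 0.04
= 126201.0768


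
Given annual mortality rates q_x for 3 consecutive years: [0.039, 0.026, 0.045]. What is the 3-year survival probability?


p_k = 1 - q_k for each year
Survival = product of (1 - q_k)
= 0.961 * 0.974 * 0.955
= 0.8939


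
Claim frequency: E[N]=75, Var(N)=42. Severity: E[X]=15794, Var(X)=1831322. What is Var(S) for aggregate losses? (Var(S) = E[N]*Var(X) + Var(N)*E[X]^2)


Var(S) = E[N]*Var(X) + Var(N)*E[X]^2
= 75*1831322 + 42*15794^2
= 137349150 + 10476918312
= 1.0614e+10


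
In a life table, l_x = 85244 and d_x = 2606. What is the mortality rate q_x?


q_x = d_x / l_x
= 2606 / 85244
= 0.0306


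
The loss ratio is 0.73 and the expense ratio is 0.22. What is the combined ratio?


Combined ratio = loss ratio + expense ratio
= 0.73 + 0.22
= 0.95


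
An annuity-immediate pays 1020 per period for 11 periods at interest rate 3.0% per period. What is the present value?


PV = PMT * (1 - (1+i)^(-n)) / i
= 1020 * (1 - (1+0.03)^(-11)) / 0.03
= 1020 * (1 - 0.722421) / 0.03
= 1020 * 9.252624
= 9437.6766


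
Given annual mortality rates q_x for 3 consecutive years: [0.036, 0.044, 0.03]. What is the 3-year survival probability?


p_k = 1 - q_k for each year
Survival = product of (1 - q_k)
= 0.964 * 0.956 * 0.97
= 0.8939


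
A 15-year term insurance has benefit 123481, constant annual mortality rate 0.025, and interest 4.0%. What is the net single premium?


NSP = benefit * sum_{k=0}^{n-1} k_p_x * q * v^(k+1)
With constant q=0.025, v=0.961538
Sum = 0.238534
NSP = 123481 * 0.238534
= 29454.3786


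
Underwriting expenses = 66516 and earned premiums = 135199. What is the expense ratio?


Expense ratio = expenses / premiums
= 66516 / 135199
= 0.492


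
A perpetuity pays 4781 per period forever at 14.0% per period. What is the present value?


PV = PMT / i
= 4781 / 0.14
= 34150.0


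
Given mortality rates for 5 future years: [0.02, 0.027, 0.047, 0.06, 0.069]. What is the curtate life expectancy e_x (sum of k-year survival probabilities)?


e_x = sum_{k=1}^{n} k_p_x
k_p_x values:
  1_p_x = 0.98
  2_p_x = 0.95354
  3_p_x = 0.908724
  4_p_x = 0.8542
  5_p_x = 0.79526
e_x = 4.4917


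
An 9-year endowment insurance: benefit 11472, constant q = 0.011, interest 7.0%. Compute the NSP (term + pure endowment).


Term component = 790.8128
Pure endowment = 9_p_x * v^9 * benefit = 0.905246 * 0.543934 * 11472 = 5648.7423
NSP = 6439.5551


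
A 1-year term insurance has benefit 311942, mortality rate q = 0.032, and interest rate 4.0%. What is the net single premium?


NSP = benefit * q * v
v = 1/(1+i) = 0.961538
NSP = 311942 * 0.032 * 0.961538
= 9598.2154


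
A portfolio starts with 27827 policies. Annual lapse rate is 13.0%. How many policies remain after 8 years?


remaining = initial * (1 - lapse)^years
= 27827 * (1 - 0.13)^8
= 27827 * 0.328212
= 9133.1462


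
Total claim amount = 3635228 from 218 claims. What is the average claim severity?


severity = total / number
= 3635228 / 218
= 16675.3578


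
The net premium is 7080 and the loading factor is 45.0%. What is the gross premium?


Gross = net * (1 + loading)
= 7080 * (1 + 0.45)
= 7080 * 1.45
= 10266.0


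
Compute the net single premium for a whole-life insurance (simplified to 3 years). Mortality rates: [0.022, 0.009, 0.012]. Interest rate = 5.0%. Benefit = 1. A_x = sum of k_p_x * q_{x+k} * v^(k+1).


v = 0.952381
Year 0: k_p_x=1.0, q=0.022, term=0.020952
Year 1: k_p_x=0.978, q=0.009, term=0.007984
Year 2: k_p_x=0.969198, q=0.012, term=0.010047
A_x = 0.039


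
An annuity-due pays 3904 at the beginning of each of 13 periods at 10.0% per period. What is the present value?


PV_due = PMT * (1-(1+i)^(-n))/i * (1+i)
PV_immediate = 27731.5026
PV_due = 27731.5026 * 1.1
= 30504.6529


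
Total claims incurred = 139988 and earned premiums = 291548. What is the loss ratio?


Loss ratio = claims / premiums
= 139988 / 291548
= 0.4802


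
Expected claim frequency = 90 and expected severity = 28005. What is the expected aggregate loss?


E[S] = E[N] * E[X]
= 90 * 28005
= 2.5204e+06


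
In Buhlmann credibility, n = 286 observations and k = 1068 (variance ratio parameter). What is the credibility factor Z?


Z = n / (n + k)
= 286 / (286 + 1068)
= 286 / 1354
= 0.2112


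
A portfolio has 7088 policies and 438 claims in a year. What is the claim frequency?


frequency = claims / policies
= 438 / 7088
= 0.0618


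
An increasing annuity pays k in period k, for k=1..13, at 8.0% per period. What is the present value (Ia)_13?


(Ia)_n = sum_{k=1}^{n} k * v^k, v = 1/(1+i)
v = 0.925926
Sum computed term by term:
(Ia)_13 = 46.9501


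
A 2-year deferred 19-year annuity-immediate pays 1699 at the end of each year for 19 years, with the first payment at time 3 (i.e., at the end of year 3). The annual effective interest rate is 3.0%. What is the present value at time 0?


PV at time 2 of the 19-year annuity-immediate:
a_n = 1699 * (1-(1+0.03)^(-19))/0.03 = 24336.1347
Discount back 2 years to time 0:
PV = 24336.1347 * (1+0.03)^(-2)
= 24336.1347 * 0.942596
= 22939.141


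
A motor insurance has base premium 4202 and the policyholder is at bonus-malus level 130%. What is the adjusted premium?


adjusted = base * BM_level / 100
= 4202 * 130 / 100
= 4202 * 1.3
= 5462.6


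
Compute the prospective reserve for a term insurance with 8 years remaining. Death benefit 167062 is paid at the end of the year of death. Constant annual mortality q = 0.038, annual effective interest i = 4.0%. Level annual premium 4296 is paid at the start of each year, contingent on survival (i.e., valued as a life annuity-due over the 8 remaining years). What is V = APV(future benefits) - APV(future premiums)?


v = 1/(1+i) = 0.961538
APV(future benefits) per unit = sum_{k=0}^{7} k_p_x * q * v^(k+1) = 0.22607
APV(future benefits) = 167062 * 0.22607 = 37767.6858
Life annuity-due factor ä_{x:8} = sum_{k=0}^{7} k_p_x * v^k = 6.187176
APV(future premiums) = 4296 * 6.187176 = 26580.1063
V = 37767.6858 - 26580.1063
= 11187.5795
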